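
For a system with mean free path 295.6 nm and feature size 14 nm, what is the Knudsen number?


Knudsen number Kn = lambda / L
Kn = 295.6 / 14
Kn = 21.1143

21.1143


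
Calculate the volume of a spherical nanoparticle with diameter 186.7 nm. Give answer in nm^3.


Radius r = 186.7/2 = 93.35 nm
Volume V = (4/3) * pi * r^3
V = (4/3) * pi * (93.35)^3
V = 3407466.35 nm^3

3407466.35


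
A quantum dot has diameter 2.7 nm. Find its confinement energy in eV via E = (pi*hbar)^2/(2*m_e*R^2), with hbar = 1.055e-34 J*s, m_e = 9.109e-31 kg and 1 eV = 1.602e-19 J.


Radius R = 2.7/2 = 1.35 nm = 1.35e-09 m
E = (pi * 1.055e-34)^2 / (2 * 9.109e-31 * (1.35e-09)^2)
E(J) = 3.30854e-20
E = E(J) / 1.602e-19 = 0.2065 eV

0.2065


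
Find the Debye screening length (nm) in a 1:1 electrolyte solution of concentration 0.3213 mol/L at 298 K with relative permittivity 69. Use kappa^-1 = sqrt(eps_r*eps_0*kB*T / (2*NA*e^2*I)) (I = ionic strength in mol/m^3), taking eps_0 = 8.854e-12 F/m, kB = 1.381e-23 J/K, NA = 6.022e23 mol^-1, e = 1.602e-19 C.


Ionic strength I = 0.3213 * 1^2 * 1000 = 321.3 mol/m^3
kappa^-1 = sqrt(69 * 8.854e-12 * 1.381e-23 * 298 / (2 * 6.022e23 * (1.602e-19)^2 * 321.3))
kappa^-1 = 0.503 nm

0.503


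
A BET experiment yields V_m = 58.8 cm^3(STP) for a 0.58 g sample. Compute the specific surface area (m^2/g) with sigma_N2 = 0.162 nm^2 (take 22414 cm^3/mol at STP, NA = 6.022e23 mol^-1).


Number of moles in monolayer = V_m / 22414 = 58.8 / 22414 = 0.00262336
Number of molecules = moles * NA = 0.00262336 * 6.022e23
SA = molecules * sigma / mass
SA = (58.8 / 22414) * 6.022e23 * 0.162e-18 / 0.58
SA = 441.3 m^2/g

441.3


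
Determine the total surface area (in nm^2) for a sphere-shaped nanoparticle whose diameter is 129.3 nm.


Radius r = 129.3/2 = 64.65 nm
Surface area SA = 4 * pi * r^2
SA = 4 * pi * (64.65)^2
SA = 52522.69 nm^2

52522.69


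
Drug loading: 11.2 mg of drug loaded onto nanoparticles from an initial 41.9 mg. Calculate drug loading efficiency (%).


Drug loading efficiency = (drug loaded / drug initial) * 100
DLE = 11.2 / 41.9 * 100
DLE = 0.2673 * 100
DLE = 26.73%

26.73


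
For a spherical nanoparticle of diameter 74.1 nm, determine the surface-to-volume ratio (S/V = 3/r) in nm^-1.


Radius r = 74.1/2 = 37.05 nm
S/V = 3 / r = 3 / 37.05
S/V = 0.081 nm^-1

0.081


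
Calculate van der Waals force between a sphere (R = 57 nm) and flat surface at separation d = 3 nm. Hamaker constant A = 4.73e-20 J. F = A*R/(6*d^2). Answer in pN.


Convert to SI: R = 57 nm = 5.7e-08 m, d = 3 nm = 3e-09 m
F = A * R / (6 * d^2)
F = 4.73e-20 * 5.7e-08 / (6 * (3e-09)^2)
F = 4.99278e-11 N = 49.928 pN

49.928


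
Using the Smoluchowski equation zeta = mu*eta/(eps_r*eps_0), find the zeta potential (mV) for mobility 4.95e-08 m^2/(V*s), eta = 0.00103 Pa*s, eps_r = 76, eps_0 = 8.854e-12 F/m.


Smoluchowski equation: zeta = mu * eta / (eps_r * eps_0)
zeta = 4.95e-08 * 0.00103 / (76 * 8.854e-12)
zeta = 0.075769 V = 75.77 mV

75.77


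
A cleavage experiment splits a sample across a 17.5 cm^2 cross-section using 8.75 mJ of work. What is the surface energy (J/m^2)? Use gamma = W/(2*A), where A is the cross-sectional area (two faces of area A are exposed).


Convert: A = 17.5 cm^2 = 0.00175 m^2, W = 8.75 mJ = 0.00875 J
Cleaving exposes two faces of area A, so total new surface = 2*A and gamma = W / (2*A)
gamma = 0.00875 / (2 * 0.00175)
gamma = 2.5 J/m^2

2.5


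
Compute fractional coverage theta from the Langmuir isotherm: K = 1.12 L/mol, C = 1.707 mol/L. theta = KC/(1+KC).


Langmuir isotherm: theta = K*C / (1 + K*C)
K*C = 1.12 * 1.707 = 1.91184
theta = 1.91184 / (1 + 1.91184) = 1.91184 / 2.91184
theta = 0.6566

0.6566


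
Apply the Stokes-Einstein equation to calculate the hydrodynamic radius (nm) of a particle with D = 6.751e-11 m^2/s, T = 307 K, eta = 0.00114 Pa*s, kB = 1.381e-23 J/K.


Stokes-Einstein: R = kB*T / (6*pi*eta*D)
R = 1.381e-23 * 307 / (6 * pi * 0.00114 * 6.751e-11)
R = 2.92252e-09 m = 2.92 nm

2.92


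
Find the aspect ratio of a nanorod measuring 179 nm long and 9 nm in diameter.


Aspect ratio AR = length / diameter
AR = 179 / 9
AR = 19.89

19.89


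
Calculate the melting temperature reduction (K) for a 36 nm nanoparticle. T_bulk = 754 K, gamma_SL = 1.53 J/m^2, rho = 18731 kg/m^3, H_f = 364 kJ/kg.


Radius R = 36/2 = 18 nm = 1.8e-08 m
Convert H_f = 364 kJ/kg = 364000 J/kg
dT = 2 * gamma_SL * T_bulk / (rho * H_f * R)
dT = 2 * 1.53 * 754 / (18731 * 364000 * 1.8e-08)
dT = 18.8 K

18.8


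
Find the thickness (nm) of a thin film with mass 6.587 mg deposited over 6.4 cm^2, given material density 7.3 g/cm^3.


Convert: m = 6.587 mg = 6.5870e-06 kg, A = 6.4 cm^2 = 6.4000e-04 m^2, rho = 7.3 g/cm^3 = 7300 kg/m^3
t = m / (A * rho)
t = 6.5870e-06 / (6.4000e-04 * 7300)
t = 1.4099e-06 m = 1409.9 nm

1409.9


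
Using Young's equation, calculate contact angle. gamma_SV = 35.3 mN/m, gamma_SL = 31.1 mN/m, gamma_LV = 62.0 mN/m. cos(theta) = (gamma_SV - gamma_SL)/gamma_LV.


cos(theta) = (gamma_SV - gamma_SL) / gamma_LV
cos(theta) = (35.3 - 31.1) / 62.0
cos(theta) = 0.067742
theta = arccos(0.067742) = 86.12 degrees

86.12


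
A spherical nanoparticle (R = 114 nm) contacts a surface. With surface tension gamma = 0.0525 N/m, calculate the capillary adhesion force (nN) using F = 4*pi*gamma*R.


Convert radius: R = 114 nm = 1.14e-07 m
F = 4 * pi * gamma * R
F = 4 * pi * 0.0525 * 1.14e-07
F = 7.52097e-08 N = 75.2097 nN

75.2097


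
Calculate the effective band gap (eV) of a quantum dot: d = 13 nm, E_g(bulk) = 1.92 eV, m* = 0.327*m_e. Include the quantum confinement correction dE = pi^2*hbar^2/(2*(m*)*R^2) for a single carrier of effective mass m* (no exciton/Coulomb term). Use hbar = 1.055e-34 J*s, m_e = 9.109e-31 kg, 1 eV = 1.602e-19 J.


Radius R = 13/2 nm = 6.5e-09 m
Confinement energy dE = pi^2 * hbar^2 / (2 * m_eff * m_e * R^2)
dE = pi^2 * (1.055e-34)^2 / (2 * 0.327 * 9.109e-31 * (6.5e-09)^2) J, divided by 1.602e-19 J/eV
dE = 0.0272 eV
Total band gap = E_g(bulk) + dE = 1.92 + 0.0272 = 1.9472 eV

1.9472


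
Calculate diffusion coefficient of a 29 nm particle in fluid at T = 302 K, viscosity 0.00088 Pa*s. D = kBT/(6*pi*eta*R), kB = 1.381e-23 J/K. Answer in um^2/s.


Radius R = 29/2 = 14.5 nm = 1.45e-08 m
D = kB*T / (6*pi*eta*R)
D = 1.381e-23 * 302 / (6 * pi * 0.00088 * 1.45e-08)
D = 1.734e-11 m^2/s = 17.34 um^2/s

17.34


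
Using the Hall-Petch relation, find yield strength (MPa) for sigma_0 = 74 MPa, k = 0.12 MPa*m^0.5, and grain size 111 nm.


d = 111 nm = 1.11e-07 m
sqrt(d) = 0.0003331666
Hall-Petch contribution = k / sqrt(d) = 0.12 / 0.0003331666 = 360.2 MPa
sigma = sigma_0 + k/sqrt(d) = 74 + 360.2 = 434.2 MPa

434.2


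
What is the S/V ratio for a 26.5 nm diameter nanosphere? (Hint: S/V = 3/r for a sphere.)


Radius r = 26.5/2 = 13.25 nm
S/V = 3 / r = 3 / 13.25
S/V = 0.2264 nm^-1

0.2264


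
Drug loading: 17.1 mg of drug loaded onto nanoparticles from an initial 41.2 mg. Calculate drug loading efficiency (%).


Drug loading efficiency = (drug loaded / drug initial) * 100
DLE = 17.1 / 41.2 * 100
DLE = 0.415 * 100
DLE = 41.5%

41.5


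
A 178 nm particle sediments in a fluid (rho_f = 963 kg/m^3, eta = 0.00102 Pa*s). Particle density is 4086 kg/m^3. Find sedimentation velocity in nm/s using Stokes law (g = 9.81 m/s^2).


Radius R = 178/2 nm = 8.9e-08 m
Density difference = 4086 - 963 = 3123 kg/m^3
v = 2 * R^2 * (rho_p - rho_f) * g / (9 * eta)
v = 2 * (8.9e-08)^2 * 3123 * 9.81 / (9 * 0.00102)
v = 5.28699e-08 m/s = 52.8699 nm/s

52.8699


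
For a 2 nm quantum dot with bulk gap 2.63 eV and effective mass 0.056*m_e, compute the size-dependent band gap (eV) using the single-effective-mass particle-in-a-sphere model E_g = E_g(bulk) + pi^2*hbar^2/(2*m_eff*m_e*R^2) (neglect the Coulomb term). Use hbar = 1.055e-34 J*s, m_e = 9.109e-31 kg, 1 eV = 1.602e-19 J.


Radius R = 2/2 nm = 1e-09 m
Confinement energy dE = pi^2 * hbar^2 / (2 * m_eff * m_e * R^2)
dE = pi^2 * (1.055e-34)^2 / (2 * 0.056 * 9.109e-31 * (1e-09)^2) J, divided by 1.602e-19 J/eV
dE = 6.7213 eV
Total band gap = E_g(bulk) + dE = 2.63 + 6.7213 = 9.3513 eV

9.3513


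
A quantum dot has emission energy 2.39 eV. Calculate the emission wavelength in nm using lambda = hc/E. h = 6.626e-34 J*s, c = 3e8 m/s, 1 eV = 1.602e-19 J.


Convert energy: E = 2.39 eV = 2.39 * 1.602e-19 = 3.82878e-19 J
lambda = h*c / E = 6.626e-34 * 3e8 / 3.82878e-19
lambda = 5.19173e-07 m = 519.2 nm

519.2


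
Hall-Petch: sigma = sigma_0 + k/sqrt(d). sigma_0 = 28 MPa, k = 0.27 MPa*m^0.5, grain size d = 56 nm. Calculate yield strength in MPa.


d = 56 nm = 5.6e-08 m
sqrt(d) = 0.0002366432
Hall-Petch contribution = k / sqrt(d) = 0.27 / 0.0002366432 = 1141.0 MPa
sigma = sigma_0 + k/sqrt(d) = 28 + 1141.0 = 1169.0 MPa

1169.0


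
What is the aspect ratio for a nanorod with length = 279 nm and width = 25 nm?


Aspect ratio AR = length / diameter
AR = 279 / 25
AR = 11.16

11.16


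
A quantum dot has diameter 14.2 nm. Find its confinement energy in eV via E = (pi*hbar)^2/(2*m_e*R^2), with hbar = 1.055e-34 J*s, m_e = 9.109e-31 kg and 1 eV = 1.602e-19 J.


Radius R = 14.2/2 = 7.1 nm = 7.1e-09 m
E = (pi * 1.055e-34)^2 / (2 * 9.109e-31 * (7.1e-09)^2)
E(J) = 1.19615e-21
E = E(J) / 1.602e-19 = 0.0075 eV

0.0075


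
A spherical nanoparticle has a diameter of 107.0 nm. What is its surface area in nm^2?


Radius r = 107.0/2 = 53.5 nm
Surface area SA = 4 * pi * r^2
SA = 4 * pi * (53.5)^2
SA = 35968.09 nm^2

35968.09


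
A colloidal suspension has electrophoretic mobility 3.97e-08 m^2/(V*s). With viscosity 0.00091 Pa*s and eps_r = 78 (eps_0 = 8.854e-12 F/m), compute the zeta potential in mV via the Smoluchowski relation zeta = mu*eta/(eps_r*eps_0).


Smoluchowski equation: zeta = mu * eta / (eps_r * eps_0)
zeta = 3.97e-08 * 0.00091 / (78 * 8.854e-12)
zeta = 0.052312 V = 52.31 mV

52.31


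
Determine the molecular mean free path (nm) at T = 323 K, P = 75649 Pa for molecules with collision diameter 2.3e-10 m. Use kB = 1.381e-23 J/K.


Mean free path: lambda = kB*T / (sqrt(2) * pi * d^2 * P)
lambda = 1.381e-23 * 323 / (sqrt(2) * pi * (2.3e-10)^2 * 75649)
lambda = 2.50884e-07 m
lambda = 250.88 nm

250.88


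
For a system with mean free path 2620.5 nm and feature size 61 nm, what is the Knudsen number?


Knudsen number Kn = lambda / L
Kn = 2620.5 / 61
Kn = 42.959

42.959


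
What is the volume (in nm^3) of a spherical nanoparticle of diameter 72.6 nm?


Radius r = 72.6/2 = 36.3 nm
Volume V = (4/3) * pi * r^3
V = (4/3) * pi * (36.3)^3
V = 200358.83 nm^3

200358.83


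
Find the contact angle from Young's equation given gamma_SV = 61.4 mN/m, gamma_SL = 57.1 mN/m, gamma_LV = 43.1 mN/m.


cos(theta) = (gamma_SV - gamma_SL) / gamma_LV
cos(theta) = (61.4 - 57.1) / 43.1
cos(theta) = 0.099768
theta = arccos(0.099768) = 84.27 degrees

84.27


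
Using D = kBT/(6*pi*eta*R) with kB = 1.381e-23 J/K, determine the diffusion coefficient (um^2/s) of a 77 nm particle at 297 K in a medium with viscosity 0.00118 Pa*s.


Radius R = 77/2 = 38.5 nm = 3.85e-08 m
D = kB*T / (6*pi*eta*R)
D = 1.381e-23 * 297 / (6 * pi * 0.00118 * 3.85e-08)
D = 4.78968e-12 m^2/s = 4.79 um^2/s

4.79


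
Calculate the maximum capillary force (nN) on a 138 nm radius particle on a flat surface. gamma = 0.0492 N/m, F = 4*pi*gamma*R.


Convert radius: R = 138 nm = 1.38e-07 m
F = 4 * pi * gamma * R
F = 4 * pi * 0.0492 * 1.38e-07
F = 8.53206e-08 N = 85.3206 nN

85.3206


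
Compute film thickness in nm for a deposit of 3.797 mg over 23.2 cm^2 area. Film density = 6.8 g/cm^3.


Convert: m = 3.797 mg = 3.7970e-06 kg, A = 23.2 cm^2 = 2.3200e-03 m^2, rho = 6.8 g/cm^3 = 6800 kg/m^3
t = m / (A * rho)
t = 3.7970e-06 / (2.3200e-03 * 6800)
t = 2.4068e-07 m = 240.7 nm

240.7


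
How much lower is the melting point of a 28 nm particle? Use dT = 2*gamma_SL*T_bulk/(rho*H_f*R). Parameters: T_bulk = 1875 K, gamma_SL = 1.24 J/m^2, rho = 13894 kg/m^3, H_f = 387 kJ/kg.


Radius R = 28/2 = 14 nm = 1.4e-08 m
Convert H_f = 387 kJ/kg = 387000 J/kg
dT = 2 * gamma_SL * T_bulk / (rho * H_f * R)
dT = 2 * 1.24 * 1875 / (13894 * 387000 * 1.4e-08)
dT = 61.8 K

61.8


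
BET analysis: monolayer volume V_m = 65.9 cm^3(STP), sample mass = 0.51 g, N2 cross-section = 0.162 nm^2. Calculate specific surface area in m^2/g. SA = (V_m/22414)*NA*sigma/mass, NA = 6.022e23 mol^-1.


Number of moles in monolayer = V_m / 22414 = 65.9 / 22414 = 0.00294013
Number of molecules = moles * NA = 0.00294013 * 6.022e23
SA = molecules * sigma / mass
SA = (65.9 / 22414) * 6.022e23 * 0.162e-18 / 0.51
SA = 562.4 m^2/g

562.4


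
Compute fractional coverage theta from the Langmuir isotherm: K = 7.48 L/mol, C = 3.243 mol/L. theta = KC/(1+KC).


Langmuir isotherm: theta = K*C / (1 + K*C)
K*C = 7.48 * 3.243 = 24.25764
theta = 24.25764 / (1 + 24.25764) = 24.25764 / 25.25764
theta = 0.9604

0.9604


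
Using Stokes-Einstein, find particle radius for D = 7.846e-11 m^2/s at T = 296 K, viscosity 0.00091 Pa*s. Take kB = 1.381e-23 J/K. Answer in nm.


Stokes-Einstein: R = kB*T / (6*pi*eta*D)
R = 1.381e-23 * 296 / (6 * pi * 0.00091 * 7.846e-11)
R = 3.03735e-09 m = 3.04 nm

3.04


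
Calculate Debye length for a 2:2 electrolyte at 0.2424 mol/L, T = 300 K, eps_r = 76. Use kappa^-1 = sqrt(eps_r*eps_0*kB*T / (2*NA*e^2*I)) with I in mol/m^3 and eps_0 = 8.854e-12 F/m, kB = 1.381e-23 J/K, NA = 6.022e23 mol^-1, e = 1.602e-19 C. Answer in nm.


Ionic strength I = 0.2424 * 2^2 * 1000 = 969.6 mol/m^3
kappa^-1 = sqrt(76 * 8.854e-12 * 1.381e-23 * 300 / (2 * 6.022e23 * (1.602e-19)^2 * 969.6))
kappa^-1 = 0.305 nm

0.305


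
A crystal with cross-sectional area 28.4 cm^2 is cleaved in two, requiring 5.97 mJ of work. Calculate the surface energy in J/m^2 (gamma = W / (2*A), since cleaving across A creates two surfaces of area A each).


Convert: A = 28.4 cm^2 = 0.00284 m^2, W = 5.97 mJ = 0.00597 J
Cleaving exposes two faces of area A, so total new surface = 2*A and gamma = W / (2*A)
gamma = 0.00597 / (2 * 0.00284)
gamma = 1.051 J/m^2

1.051


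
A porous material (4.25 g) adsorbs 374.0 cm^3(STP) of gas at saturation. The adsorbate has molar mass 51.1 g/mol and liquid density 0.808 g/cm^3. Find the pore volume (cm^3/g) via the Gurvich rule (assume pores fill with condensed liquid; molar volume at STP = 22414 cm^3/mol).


Moles adsorbed n = V_ads / 22414 = 374.0 / 22414 = 1.668600e-02 mol
Liquid volume V_liq = n * M / rho_liq = 1.668600e-02 * 51.1 / 0.808 = 1.05527 cm^3
Specific pore volume V_pore = V_liq / m_sample = 1.05527 / 4.25
V_pore = 0.2483 cm^3/g

0.2483


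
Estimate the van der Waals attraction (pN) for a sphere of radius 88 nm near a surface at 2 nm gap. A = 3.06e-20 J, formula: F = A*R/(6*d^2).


Convert to SI: R = 88 nm = 8.8e-08 m, d = 2 nm = 2e-09 m
F = A * R / (6 * d^2)
F = 3.06e-20 * 8.8e-08 / (6 * (2e-09)^2)
F = 1.122e-10 N = 112.2 pN

112.2


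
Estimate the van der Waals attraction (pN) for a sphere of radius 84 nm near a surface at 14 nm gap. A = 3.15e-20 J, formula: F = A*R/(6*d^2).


Convert to SI: R = 84 nm = 8.4e-08 m, d = 14 nm = 1.4e-08 m
F = A * R / (6 * d^2)
F = 3.15e-20 * 8.4e-08 / (6 * (1.4e-08)^2)
F = 2.25e-12 N = 2.25 pN

2.25


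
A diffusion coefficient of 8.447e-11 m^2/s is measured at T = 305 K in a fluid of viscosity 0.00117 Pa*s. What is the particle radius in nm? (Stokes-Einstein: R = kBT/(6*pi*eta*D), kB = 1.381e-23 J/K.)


Stokes-Einstein: R = kB*T / (6*pi*eta*D)
R = 1.381e-23 * 305 / (6 * pi * 0.00117 * 8.447e-11)
R = 2.26102e-09 m = 2.26 nm

2.26


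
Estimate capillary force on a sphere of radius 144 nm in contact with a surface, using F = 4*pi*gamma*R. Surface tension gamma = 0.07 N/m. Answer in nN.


Convert radius: R = 144 nm = 1.44e-07 m
F = 4 * pi * gamma * R
F = 4 * pi * 0.07 * 1.44e-07
F = 1.26669e-07 N = 126.669 nN

126.669


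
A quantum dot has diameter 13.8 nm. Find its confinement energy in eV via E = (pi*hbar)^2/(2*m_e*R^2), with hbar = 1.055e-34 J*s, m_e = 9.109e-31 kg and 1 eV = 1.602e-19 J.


Radius R = 13.8/2 = 6.9 nm = 6.9e-09 m
E = (pi * 1.055e-34)^2 / (2 * 9.109e-31 * (6.9e-09)^2)
E(J) = 1.2665e-21
E = E(J) / 1.602e-19 = 0.0079 eV

0.0079


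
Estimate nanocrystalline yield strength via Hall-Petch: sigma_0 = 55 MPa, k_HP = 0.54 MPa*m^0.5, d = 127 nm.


d = 127 nm = 1.27e-07 m
sqrt(d) = 0.0003563706
Hall-Petch contribution = k / sqrt(d) = 0.54 / 0.0003563706 = 1515.3 MPa
sigma = sigma_0 + k/sqrt(d) = 55 + 1515.3 = 1570.3 MPa

1570.3


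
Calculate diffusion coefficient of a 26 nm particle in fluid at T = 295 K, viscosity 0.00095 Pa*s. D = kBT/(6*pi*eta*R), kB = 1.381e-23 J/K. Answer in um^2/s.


Radius R = 26/2 = 13 nm = 1.3e-08 m
D = kB*T / (6*pi*eta*R)
D = 1.381e-23 * 295 / (6 * pi * 0.00095 * 1.3e-08)
D = 1.75004e-11 m^2/s = 17.5 um^2/s

17.5


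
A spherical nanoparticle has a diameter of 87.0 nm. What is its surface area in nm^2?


Radius r = 87.0/2 = 43.5 nm
Surface area SA = 4 * pi * r^2
SA = 4 * pi * (43.5)^2
SA = 23778.71 nm^2

23778.71


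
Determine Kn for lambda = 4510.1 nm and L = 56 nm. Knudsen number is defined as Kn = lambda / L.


Knudsen number Kn = lambda / L
Kn = 4510.1 / 56
Kn = 80.5375

80.5375


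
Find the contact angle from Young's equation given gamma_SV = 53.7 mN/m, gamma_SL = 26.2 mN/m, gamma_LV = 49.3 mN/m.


cos(theta) = (gamma_SV - gamma_SL) / gamma_LV
cos(theta) = (53.7 - 26.2) / 49.3
cos(theta) = 0.557809
theta = arccos(0.557809) = 56.1 degrees

56.1


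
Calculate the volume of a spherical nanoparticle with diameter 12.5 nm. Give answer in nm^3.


Radius r = 12.5/2 = 6.25 nm
Volume V = (4/3) * pi * r^3
V = (4/3) * pi * (6.25)^3
V = 1022.65 nm^3

1022.65


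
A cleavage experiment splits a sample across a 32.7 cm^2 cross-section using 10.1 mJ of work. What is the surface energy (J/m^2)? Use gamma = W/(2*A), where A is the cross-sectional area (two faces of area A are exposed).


Convert: A = 32.7 cm^2 = 0.00327 m^2, W = 10.1 mJ = 0.0101 J
Cleaving exposes two faces of area A, so total new surface = 2*A and gamma = W / (2*A)
gamma = 0.0101 / (2 * 0.00327)
gamma = 1.544 J/m^2

1.544


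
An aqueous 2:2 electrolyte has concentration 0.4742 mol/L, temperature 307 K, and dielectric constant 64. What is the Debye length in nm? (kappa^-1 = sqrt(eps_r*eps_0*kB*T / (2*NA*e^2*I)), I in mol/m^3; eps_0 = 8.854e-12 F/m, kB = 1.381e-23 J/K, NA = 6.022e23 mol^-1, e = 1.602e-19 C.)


Ionic strength I = 0.4742 * 2^2 * 1000 = 1896.8 mol/m^3
kappa^-1 = sqrt(64 * 8.854e-12 * 1.381e-23 * 307 / (2 * 6.022e23 * (1.602e-19)^2 * 1896.8))
kappa^-1 = 0.202 nm

0.202


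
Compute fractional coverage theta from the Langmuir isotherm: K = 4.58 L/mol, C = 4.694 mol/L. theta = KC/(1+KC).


Langmuir isotherm: theta = K*C / (1 + K*C)
K*C = 4.58 * 4.694 = 21.49852
theta = 21.49852 / (1 + 21.49852) = 21.49852 / 22.49852
theta = 0.9556

0.9556


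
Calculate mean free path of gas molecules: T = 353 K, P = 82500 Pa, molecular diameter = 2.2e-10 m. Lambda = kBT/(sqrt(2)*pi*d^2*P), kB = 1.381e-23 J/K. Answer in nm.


Mean free path: lambda = kB*T / (sqrt(2) * pi * d^2 * P)
lambda = 1.381e-23 * 353 / (sqrt(2) * pi * (2.2e-10)^2 * 82500)
lambda = 2.74792e-07 m
lambda = 274.79 nm

274.79


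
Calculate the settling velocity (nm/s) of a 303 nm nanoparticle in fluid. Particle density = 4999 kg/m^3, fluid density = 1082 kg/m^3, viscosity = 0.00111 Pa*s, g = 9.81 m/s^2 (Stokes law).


Radius R = 303/2 nm = 1.515e-07 m
Density difference = 4999 - 1082 = 3917 kg/m^3
v = 2 * R^2 * (rho_p - rho_f) * g / (9 * eta)
v = 2 * (1.515e-07)^2 * 3917 * 9.81 / (9 * 0.00111)
v = 1.76568e-07 m/s = 176.5681 nm/s

176.5681


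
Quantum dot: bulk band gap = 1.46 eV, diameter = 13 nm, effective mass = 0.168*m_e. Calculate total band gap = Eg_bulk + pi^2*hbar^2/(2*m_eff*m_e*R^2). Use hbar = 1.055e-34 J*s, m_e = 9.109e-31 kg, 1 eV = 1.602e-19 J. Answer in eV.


Radius R = 13/2 nm = 6.5e-09 m
Confinement energy dE = pi^2 * hbar^2 / (2 * m_eff * m_e * R^2)
dE = pi^2 * (1.055e-34)^2 / (2 * 0.168 * 9.109e-31 * (6.5e-09)^2) J, divided by 1.602e-19 J/eV
dE = 0.053 eV
Total band gap = E_g(bulk) + dE = 1.46 + 0.053 = 1.513 eV

1.513


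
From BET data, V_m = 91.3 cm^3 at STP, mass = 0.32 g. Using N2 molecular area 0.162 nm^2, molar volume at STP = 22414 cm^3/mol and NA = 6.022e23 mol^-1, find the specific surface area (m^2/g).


Number of moles in monolayer = V_m / 22414 = 91.3 / 22414 = 0.00407335
Number of molecules = moles * NA = 0.00407335 * 6.022e23
SA = molecules * sigma / mass
SA = (91.3 / 22414) * 6.022e23 * 0.162e-18 / 0.32
SA = 1241.8 m^2/g

1241.8


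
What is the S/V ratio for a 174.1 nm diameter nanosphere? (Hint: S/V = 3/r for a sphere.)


Radius r = 174.1/2 = 87.05 nm
S/V = 3 / r = 3 / 87.05
S/V = 0.0345 nm^-1

0.0345


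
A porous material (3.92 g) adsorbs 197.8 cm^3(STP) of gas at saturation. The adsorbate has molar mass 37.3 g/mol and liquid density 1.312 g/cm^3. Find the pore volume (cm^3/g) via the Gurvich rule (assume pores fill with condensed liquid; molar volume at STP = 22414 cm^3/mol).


Moles adsorbed n = V_ads / 22414 = 197.8 / 22414 = 8.824842e-03 mol
Liquid volume V_liq = n * M / rho_liq = 8.824842e-03 * 37.3 / 1.312 = 0.25089 cm^3
Specific pore volume V_pore = V_liq / m_sample = 0.25089 / 3.92
V_pore = 0.064 cm^3/g

0.064


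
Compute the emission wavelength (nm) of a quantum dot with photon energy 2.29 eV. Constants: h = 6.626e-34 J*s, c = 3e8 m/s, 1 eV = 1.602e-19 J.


Convert energy: E = 2.29 eV = 2.29 * 1.602e-19 = 3.66858e-19 J
lambda = h*c / E = 6.626e-34 * 3e8 / 3.66858e-19
lambda = 5.41845e-07 m = 541.8 nm

541.8


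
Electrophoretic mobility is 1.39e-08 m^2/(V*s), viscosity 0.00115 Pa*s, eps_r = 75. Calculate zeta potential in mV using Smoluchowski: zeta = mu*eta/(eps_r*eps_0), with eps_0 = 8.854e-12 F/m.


Smoluchowski equation: zeta = mu * eta / (eps_r * eps_0)
zeta = 1.39e-08 * 0.00115 / (75 * 8.854e-12)
zeta = 0.024072 V = 24.07 mV

24.07


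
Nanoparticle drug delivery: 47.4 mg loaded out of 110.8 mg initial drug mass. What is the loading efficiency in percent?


Drug loading efficiency = (drug loaded / drug initial) * 100
DLE = 47.4 / 110.8 * 100
DLE = 0.4278 * 100
DLE = 42.78%

42.78


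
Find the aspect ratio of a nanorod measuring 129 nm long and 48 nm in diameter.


Aspect ratio AR = length / diameter
AR = 129 / 48
AR = 2.69

2.69


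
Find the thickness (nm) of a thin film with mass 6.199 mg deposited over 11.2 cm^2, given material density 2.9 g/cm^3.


Convert: m = 6.199 mg = 6.1990e-06 kg, A = 11.2 cm^2 = 1.1200e-03 m^2, rho = 2.9 g/cm^3 = 2900 kg/m^3
t = m / (A * rho)
t = 6.1990e-06 / (1.1200e-03 * 2900)
t = 1.9086e-06 m = 1908.6 nm

1908.6


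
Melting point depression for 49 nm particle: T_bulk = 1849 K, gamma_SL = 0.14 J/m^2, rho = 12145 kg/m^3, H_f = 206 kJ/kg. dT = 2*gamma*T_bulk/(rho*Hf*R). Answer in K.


Radius R = 49/2 = 24.5 nm = 2.45e-08 m
Convert H_f = 206 kJ/kg = 206000 J/kg
dT = 2 * gamma_SL * T_bulk / (rho * H_f * R)
dT = 2 * 0.14 * 1849 / (12145 * 206000 * 2.45e-08)
dT = 8.4 K

8.4


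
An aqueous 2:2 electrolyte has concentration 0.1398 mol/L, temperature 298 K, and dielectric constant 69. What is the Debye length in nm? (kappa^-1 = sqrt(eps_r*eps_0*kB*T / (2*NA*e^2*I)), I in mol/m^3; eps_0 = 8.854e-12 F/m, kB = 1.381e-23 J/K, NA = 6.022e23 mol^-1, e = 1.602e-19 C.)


Ionic strength I = 0.1398 * 2^2 * 1000 = 559.2 mol/m^3
kappa^-1 = sqrt(69 * 8.854e-12 * 1.381e-23 * 298 / (2 * 6.022e23 * (1.602e-19)^2 * 559.2))
kappa^-1 = 0.381 nm

0.381


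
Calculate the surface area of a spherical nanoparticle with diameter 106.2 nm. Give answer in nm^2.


Radius r = 106.2/2 = 53.1 nm
Surface area SA = 4 * pi * r^2
SA = 4 * pi * (53.1)^2
SA = 35432.26 nm^2

35432.26


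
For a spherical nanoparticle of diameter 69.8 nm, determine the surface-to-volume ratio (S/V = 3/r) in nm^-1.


Radius r = 69.8/2 = 34.9 nm
S/V = 3 / r = 3 / 34.9
S/V = 0.086 nm^-1

0.086


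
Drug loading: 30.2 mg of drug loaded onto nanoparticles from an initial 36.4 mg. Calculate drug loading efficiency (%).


Drug loading efficiency = (drug loaded / drug initial) * 100
DLE = 30.2 / 36.4 * 100
DLE = 0.8297 * 100
DLE = 82.97%

82.97


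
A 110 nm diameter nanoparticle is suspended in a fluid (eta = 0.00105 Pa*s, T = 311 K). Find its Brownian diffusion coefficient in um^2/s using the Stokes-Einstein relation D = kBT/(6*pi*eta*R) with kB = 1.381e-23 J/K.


Radius R = 110/2 = 55 nm = 5.5e-08 m
D = kB*T / (6*pi*eta*R)
D = 1.381e-23 * 311 / (6 * pi * 0.00105 * 5.5e-08)
D = 3.94549e-12 m^2/s = 3.945 um^2/s

3.945


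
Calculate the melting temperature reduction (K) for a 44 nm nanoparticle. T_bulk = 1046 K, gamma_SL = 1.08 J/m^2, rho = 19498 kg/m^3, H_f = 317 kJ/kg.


Radius R = 44/2 = 22 nm = 2.2e-08 m
Convert H_f = 317 kJ/kg = 317000 J/kg
dT = 2 * gamma_SL * T_bulk / (rho * H_f * R)
dT = 2 * 1.08 * 1046 / (19498 * 317000 * 2.2e-08)
dT = 16.6 K

16.6


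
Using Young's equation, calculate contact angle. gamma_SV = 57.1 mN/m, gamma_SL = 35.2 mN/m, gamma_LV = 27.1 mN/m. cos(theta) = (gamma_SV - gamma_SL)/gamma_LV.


cos(theta) = (gamma_SV - gamma_SL) / gamma_LV
cos(theta) = (57.1 - 35.2) / 27.1
cos(theta) = 0.808118
theta = arccos(0.808118) = 36.09 degrees

36.09


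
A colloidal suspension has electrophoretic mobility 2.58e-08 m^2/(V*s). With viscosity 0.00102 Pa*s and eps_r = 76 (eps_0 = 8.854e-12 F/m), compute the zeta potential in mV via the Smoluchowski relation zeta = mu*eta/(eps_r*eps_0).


Smoluchowski equation: zeta = mu * eta / (eps_r * eps_0)
zeta = 2.58e-08 * 0.00102 / (76 * 8.854e-12)
zeta = 0.039108 V = 39.11 mV

39.11


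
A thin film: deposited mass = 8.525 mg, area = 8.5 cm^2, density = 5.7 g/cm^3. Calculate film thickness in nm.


Convert: m = 8.525 mg = 8.5250e-06 kg, A = 8.5 cm^2 = 8.5000e-04 m^2, rho = 5.7 g/cm^3 = 5700 kg/m^3
t = m / (A * rho)
t = 8.5250e-06 / (8.5000e-04 * 5700)
t = 1.7595e-06 m = 1759.5 nm

1759.5


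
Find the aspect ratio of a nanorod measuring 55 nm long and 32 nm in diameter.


Aspect ratio AR = length / diameter
AR = 55 / 32
AR = 1.72

1.72


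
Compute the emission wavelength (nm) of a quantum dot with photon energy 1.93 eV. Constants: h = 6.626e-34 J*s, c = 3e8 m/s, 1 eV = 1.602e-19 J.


Convert energy: E = 1.93 eV = 1.93 * 1.602e-19 = 3.09186e-19 J
lambda = h*c / E = 6.626e-34 * 3e8 / 3.09186e-19
lambda = 6.42914e-07 m = 642.9 nm

642.9


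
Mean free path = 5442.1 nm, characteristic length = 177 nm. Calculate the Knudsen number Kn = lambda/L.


Knudsen number Kn = lambda / L
Kn = 5442.1 / 177
Kn = 30.7463

30.7463


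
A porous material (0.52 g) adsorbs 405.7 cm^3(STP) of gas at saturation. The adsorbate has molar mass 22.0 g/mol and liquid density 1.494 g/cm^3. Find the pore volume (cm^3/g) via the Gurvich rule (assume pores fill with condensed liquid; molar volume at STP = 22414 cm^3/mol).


Moles adsorbed n = V_ads / 22414 = 405.7 / 22414 = 1.810029e-02 mol
Liquid volume V_liq = n * M / rho_liq = 1.810029e-02 * 22.0 / 1.494 = 0.26654 cm^3
Specific pore volume V_pore = V_liq / m_sample = 0.26654 / 0.52
V_pore = 0.5126 cm^3/g

0.5126


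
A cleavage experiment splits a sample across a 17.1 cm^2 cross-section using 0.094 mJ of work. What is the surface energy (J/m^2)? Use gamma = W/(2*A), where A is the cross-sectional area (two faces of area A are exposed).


Convert: A = 17.1 cm^2 = 0.00171 m^2, W = 0.094 mJ = 9.4e-05 J
Cleaving exposes two faces of area A, so total new surface = 2*A and gamma = W / (2*A)
gamma = 9.4e-05 / (2 * 0.00171)
gamma = 0.027 J/m^2

0.027


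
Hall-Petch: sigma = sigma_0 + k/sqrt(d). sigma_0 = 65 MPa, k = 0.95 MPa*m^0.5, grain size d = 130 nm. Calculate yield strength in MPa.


d = 130 nm = 1.3e-07 m
sqrt(d) = 0.0003605551
Hall-Petch contribution = k / sqrt(d) = 0.95 / 0.0003605551 = 2634.8 MPa
sigma = sigma_0 + k/sqrt(d) = 65 + 2634.8 = 2699.8 MPa

2699.8


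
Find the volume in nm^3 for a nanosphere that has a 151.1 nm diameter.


Radius r = 151.1/2 = 75.55 nm
Volume V = (4/3) * pi * r^3
V = (4/3) * pi * (75.55)^3
V = 1806308.87 nm^3

1806308.87


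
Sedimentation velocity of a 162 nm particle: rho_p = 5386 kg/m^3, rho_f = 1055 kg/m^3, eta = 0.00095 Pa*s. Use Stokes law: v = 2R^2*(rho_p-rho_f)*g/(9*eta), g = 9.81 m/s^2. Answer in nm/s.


Radius R = 162/2 nm = 8.1e-08 m
Density difference = 5386 - 1055 = 4331 kg/m^3
v = 2 * R^2 * (rho_p - rho_f) * g / (9 * eta)
v = 2 * (8.1e-08)^2 * 4331 * 9.81 / (9 * 0.00095)
v = 6.52065e-08 m/s = 65.2065 nm/s

65.2065


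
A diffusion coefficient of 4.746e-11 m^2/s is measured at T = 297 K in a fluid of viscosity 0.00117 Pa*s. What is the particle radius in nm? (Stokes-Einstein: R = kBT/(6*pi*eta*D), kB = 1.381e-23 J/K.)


Stokes-Einstein: R = kB*T / (6*pi*eta*D)
R = 1.381e-23 * 297 / (6 * pi * 0.00117 * 4.746e-11)
R = 3.91864e-09 m = 3.92 nm

3.92


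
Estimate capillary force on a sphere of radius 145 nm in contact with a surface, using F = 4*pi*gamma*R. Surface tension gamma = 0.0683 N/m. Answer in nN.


Convert radius: R = 145 nm = 1.45e-07 m
F = 4 * pi * gamma * R
F = 4 * pi * 0.0683 * 1.45e-07
F = 1.24451e-07 N = 124.4511 nN

124.4511


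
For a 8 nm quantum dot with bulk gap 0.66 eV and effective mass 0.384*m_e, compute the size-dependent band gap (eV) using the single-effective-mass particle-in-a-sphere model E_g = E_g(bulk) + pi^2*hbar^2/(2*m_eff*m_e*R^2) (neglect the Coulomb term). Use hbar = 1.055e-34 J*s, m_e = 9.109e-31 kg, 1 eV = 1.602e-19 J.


Radius R = 8/2 nm = 4e-09 m
Confinement energy dE = pi^2 * hbar^2 / (2 * m_eff * m_e * R^2)
dE = pi^2 * (1.055e-34)^2 / (2 * 0.384 * 9.109e-31 * (4e-09)^2) J, divided by 1.602e-19 J/eV
dE = 0.0613 eV
Total band gap = E_g(bulk) + dE = 0.66 + 0.0613 = 0.7213 eV

0.7213


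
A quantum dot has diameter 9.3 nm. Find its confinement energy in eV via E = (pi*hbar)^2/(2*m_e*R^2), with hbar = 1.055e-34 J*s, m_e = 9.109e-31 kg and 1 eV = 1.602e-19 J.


Radius R = 9.3/2 = 4.65 nm = 4.65e-09 m
E = (pi * 1.055e-34)^2 / (2 * 9.109e-31 * (4.65e-09)^2)
E(J) = 2.78868e-21
E = E(J) / 1.602e-19 = 0.0174 eV

0.0174


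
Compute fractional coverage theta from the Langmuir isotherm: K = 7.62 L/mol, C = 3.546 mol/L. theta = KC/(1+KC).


Langmuir isotherm: theta = K*C / (1 + K*C)
K*C = 7.62 * 3.546 = 27.02052
theta = 27.02052 / (1 + 27.02052) = 27.02052 / 28.02052
theta = 0.9643

0.9643


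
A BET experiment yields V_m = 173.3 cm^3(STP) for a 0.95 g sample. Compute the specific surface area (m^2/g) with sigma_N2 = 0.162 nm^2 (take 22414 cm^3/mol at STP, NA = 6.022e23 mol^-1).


Number of moles in monolayer = V_m / 22414 = 173.3 / 22414 = 0.00773177
Number of molecules = moles * NA = 0.00773177 * 6.022e23
SA = molecules * sigma / mass
SA = (173.3 / 22414) * 6.022e23 * 0.162e-18 / 0.95
SA = 794.0 m^2/g

794.0


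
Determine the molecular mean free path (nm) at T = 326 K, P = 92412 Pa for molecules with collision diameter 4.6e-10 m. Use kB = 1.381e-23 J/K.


Mean free path: lambda = kB*T / (sqrt(2) * pi * d^2 * P)
lambda = 1.381e-23 * 326 / (sqrt(2) * pi * (4.6e-10)^2 * 92412)
lambda = 5.18206e-08 m
lambda = 51.82 nm

51.82


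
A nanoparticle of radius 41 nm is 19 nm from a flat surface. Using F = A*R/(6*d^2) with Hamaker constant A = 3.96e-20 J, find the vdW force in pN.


Convert to SI: R = 41 nm = 4.1e-08 m, d = 19 nm = 1.9e-08 m
F = A * R / (6 * d^2)
F = 3.96e-20 * 4.1e-08 / (6 * (1.9e-08)^2)
F = 7.49584e-13 N = 0.75 pN

0.75


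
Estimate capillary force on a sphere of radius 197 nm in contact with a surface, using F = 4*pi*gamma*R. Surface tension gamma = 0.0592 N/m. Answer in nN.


Convert radius: R = 197 nm = 1.97e-07 m
F = 4 * pi * gamma * R
F = 4 * pi * 0.0592 * 1.97e-07
F = 1.46554e-07 N = 146.554 nN

146.554


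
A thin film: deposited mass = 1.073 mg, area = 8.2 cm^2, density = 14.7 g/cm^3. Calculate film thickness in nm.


Convert: m = 1.073 mg = 1.0730e-06 kg, A = 8.2 cm^2 = 8.2000e-04 m^2, rho = 14.7 g/cm^3 = 14700 kg/m^3
t = m / (A * rho)
t = 1.0730e-06 / (8.2000e-04 * 14700)
t = 8.9016e-08 m = 89.0 nm

89.0


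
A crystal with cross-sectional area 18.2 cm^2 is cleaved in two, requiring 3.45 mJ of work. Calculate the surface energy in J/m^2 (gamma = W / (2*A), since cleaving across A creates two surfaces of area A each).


Convert: A = 18.2 cm^2 = 0.00182 m^2, W = 3.45 mJ = 0.00345 J
Cleaving exposes two faces of area A, so total new surface = 2*A and gamma = W / (2*A)
gamma = 0.00345 / (2 * 0.00182)
gamma = 0.948 J/m^2

0.948


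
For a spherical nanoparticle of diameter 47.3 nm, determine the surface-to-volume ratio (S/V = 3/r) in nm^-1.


Radius r = 47.3/2 = 23.65 nm
S/V = 3 / r = 3 / 23.65
S/V = 0.1268 nm^-1

0.1268


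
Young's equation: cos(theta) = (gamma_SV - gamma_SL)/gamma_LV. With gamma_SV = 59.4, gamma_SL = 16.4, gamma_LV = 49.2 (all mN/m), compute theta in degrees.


cos(theta) = (gamma_SV - gamma_SL) / gamma_LV
cos(theta) = (59.4 - 16.4) / 49.2
cos(theta) = 0.873984
theta = arccos(0.873984) = 29.08 degrees

29.08


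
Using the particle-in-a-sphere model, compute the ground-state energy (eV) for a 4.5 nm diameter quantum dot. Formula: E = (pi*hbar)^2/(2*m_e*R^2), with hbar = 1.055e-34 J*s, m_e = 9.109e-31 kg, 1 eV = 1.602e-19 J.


Radius R = 4.5/2 = 2.25 nm = 2.25e-09 m
E = (pi * 1.055e-34)^2 / (2 * 9.109e-31 * (2.25e-09)^2)
E(J) = 1.19107e-20
E = E(J) / 1.602e-19 = 0.0743 eV

0.0743


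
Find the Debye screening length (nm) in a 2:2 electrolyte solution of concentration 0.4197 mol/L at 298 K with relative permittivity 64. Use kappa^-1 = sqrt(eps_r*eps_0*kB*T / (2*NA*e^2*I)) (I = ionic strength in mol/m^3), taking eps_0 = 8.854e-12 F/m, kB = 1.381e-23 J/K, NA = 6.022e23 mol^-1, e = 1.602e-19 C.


Ionic strength I = 0.4197 * 2^2 * 1000 = 1678.8 mol/m^3
kappa^-1 = sqrt(64 * 8.854e-12 * 1.381e-23 * 298 / (2 * 6.022e23 * (1.602e-19)^2 * 1678.8))
kappa^-1 = 0.212 nm

0.212


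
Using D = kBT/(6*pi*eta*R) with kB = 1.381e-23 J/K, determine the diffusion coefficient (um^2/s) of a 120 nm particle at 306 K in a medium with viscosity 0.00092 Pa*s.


Radius R = 120/2 = 60 nm = 6e-08 m
D = kB*T / (6*pi*eta*R)
D = 1.381e-23 * 306 / (6 * pi * 0.00092 * 6e-08)
D = 4.06139e-12 m^2/s = 4.061 um^2/s

4.061


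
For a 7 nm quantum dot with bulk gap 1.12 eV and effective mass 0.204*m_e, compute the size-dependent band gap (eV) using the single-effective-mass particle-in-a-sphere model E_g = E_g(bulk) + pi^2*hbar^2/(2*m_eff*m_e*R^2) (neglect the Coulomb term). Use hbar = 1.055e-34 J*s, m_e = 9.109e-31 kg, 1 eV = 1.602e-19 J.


Radius R = 7/2 nm = 3.5e-09 m
Confinement energy dE = pi^2 * hbar^2 / (2 * m_eff * m_e * R^2)
dE = pi^2 * (1.055e-34)^2 / (2 * 0.204 * 9.109e-31 * (3.5e-09)^2) J, divided by 1.602e-19 J/eV
dE = 0.1506 eV
Total band gap = E_g(bulk) + dE = 1.12 + 0.1506 = 1.2706 eV

1.2706


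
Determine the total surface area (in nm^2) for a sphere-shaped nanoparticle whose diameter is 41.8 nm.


Radius r = 41.8/2 = 20.9 nm
Surface area SA = 4 * pi * r^2
SA = 4 * pi * (20.9)^2
SA = 5489.12 nm^2

5489.12


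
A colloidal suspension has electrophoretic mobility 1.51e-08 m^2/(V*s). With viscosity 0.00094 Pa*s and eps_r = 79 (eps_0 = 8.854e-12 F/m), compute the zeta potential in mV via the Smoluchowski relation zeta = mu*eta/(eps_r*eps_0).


Smoluchowski equation: zeta = mu * eta / (eps_r * eps_0)
zeta = 1.51e-08 * 0.00094 / (79 * 8.854e-12)
zeta = 0.020293 V = 20.29 mV

20.29


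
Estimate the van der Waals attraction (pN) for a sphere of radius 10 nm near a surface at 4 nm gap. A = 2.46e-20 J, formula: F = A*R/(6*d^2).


Convert to SI: R = 10 nm = 1e-08 m, d = 4 nm = 4e-09 m
F = A * R / (6 * d^2)
F = 2.46e-20 * 1e-08 / (6 * (4e-09)^2)
F = 2.5625e-12 N = 2.562 pN

2.562


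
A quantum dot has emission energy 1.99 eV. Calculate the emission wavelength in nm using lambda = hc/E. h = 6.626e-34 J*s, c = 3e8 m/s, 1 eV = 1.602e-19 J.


Convert energy: E = 1.99 eV = 1.99 * 1.602e-19 = 3.18798e-19 J
lambda = h*c / E = 6.626e-34 * 3e8 / 3.18798e-19
lambda = 6.2353e-07 m = 623.5 nm

623.5


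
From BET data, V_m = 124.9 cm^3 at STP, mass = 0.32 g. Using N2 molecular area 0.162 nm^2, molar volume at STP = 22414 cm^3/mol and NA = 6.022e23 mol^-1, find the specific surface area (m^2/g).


Number of moles in monolayer = V_m / 22414 = 124.9 / 22414 = 0.00557241
Number of molecules = moles * NA = 0.00557241 * 6.022e23
SA = molecules * sigma / mass
SA = (124.9 / 22414) * 6.022e23 * 0.162e-18 / 0.32
SA = 1698.8 m^2/g

1698.8


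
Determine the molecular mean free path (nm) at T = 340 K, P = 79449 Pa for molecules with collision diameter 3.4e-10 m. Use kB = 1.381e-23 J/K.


Mean free path: lambda = kB*T / (sqrt(2) * pi * d^2 * P)
lambda = 1.381e-23 * 340 / (sqrt(2) * pi * (3.4e-10)^2 * 79449)
lambda = 1.1507e-07 m
lambda = 115.07 nm

115.07


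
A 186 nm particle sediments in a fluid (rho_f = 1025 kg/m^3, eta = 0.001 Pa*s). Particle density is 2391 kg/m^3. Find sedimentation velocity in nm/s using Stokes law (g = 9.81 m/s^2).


Radius R = 186/2 nm = 9.3e-08 m
Density difference = 2391 - 1025 = 1366 kg/m^3
v = 2 * R^2 * (rho_p - rho_f) * g / (9 * eta)
v = 2 * (9.3e-08)^2 * 1366 * 9.81 / (9 * 0.001)
v = 2.57557e-08 m/s = 25.7557 nm/s

25.7557


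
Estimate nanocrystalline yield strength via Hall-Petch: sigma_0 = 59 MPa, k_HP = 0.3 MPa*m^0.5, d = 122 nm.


d = 122 nm = 1.22e-07 m
sqrt(d) = 0.000349285
Hall-Petch contribution = k / sqrt(d) = 0.3 / 0.000349285 = 858.9 MPa
sigma = sigma_0 + k/sqrt(d) = 59 + 858.9 = 917.9 MPa

917.9


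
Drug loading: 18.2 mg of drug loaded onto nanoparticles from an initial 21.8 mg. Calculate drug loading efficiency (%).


Drug loading efficiency = (drug loaded / drug initial) * 100
DLE = 18.2 / 21.8 * 100
DLE = 0.8349 * 100
DLE = 83.49%

83.49


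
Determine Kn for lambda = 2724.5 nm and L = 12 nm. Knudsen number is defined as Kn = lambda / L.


Knudsen number Kn = lambda / L
Kn = 2724.5 / 12
Kn = 227.0417

227.0417


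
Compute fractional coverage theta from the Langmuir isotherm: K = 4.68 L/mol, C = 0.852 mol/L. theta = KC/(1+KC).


Langmuir isotherm: theta = K*C / (1 + K*C)
K*C = 4.68 * 0.852 = 3.98736
theta = 3.98736 / (1 + 3.98736) = 3.98736 / 4.98736
theta = 0.7995

0.7995


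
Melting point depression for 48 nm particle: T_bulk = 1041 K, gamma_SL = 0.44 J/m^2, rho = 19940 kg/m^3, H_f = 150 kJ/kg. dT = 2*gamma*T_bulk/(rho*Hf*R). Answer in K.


Radius R = 48/2 = 24 nm = 2.4e-08 m
Convert H_f = 150 kJ/kg = 150000 J/kg
dT = 2 * gamma_SL * T_bulk / (rho * H_f * R)
dT = 2 * 0.44 * 1041 / (19940 * 150000 * 2.4e-08)
dT = 12.8 K

12.8


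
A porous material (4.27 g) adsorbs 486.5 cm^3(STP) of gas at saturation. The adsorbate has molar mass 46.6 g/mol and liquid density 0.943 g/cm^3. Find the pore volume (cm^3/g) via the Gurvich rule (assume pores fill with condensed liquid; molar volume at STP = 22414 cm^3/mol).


Moles adsorbed n = V_ads / 22414 = 486.5 / 22414 = 2.170518e-02 mol
Liquid volume V_liq = n * M / rho_liq = 2.170518e-02 * 46.6 / 0.943 = 1.07260 cm^3
Specific pore volume V_pore = V_liq / m_sample = 1.07260 / 4.27
V_pore = 0.2512 cm^3/g

0.2512


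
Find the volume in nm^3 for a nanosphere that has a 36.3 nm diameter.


Radius r = 36.3/2 = 18.15 nm
Volume V = (4/3) * pi * r^3
V = (4/3) * pi * (18.15)^3
V = 25044.85 nm^3

25044.85


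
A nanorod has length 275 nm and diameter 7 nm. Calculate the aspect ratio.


Aspect ratio AR = length / diameter
AR = 275 / 7
AR = 39.29

39.29


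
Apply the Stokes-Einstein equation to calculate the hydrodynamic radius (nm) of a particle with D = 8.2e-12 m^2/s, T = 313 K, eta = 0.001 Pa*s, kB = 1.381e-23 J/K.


Stokes-Einstein: R = kB*T / (6*pi*eta*D)
R = 1.381e-23 * 313 / (6 * pi * 0.001 * 8.2e-12)
R = 2.79655e-08 m = 27.97 nm

27.97


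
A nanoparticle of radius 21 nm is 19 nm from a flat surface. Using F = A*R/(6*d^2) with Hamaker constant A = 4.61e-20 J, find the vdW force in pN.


Convert to SI: R = 21 nm = 2.1e-08 m, d = 19 nm = 1.9e-08 m
F = A * R / (6 * d^2)
F = 4.61e-20 * 2.1e-08 / (6 * (1.9e-08)^2)
F = 4.46953e-13 N = 0.447 pN

0.447
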